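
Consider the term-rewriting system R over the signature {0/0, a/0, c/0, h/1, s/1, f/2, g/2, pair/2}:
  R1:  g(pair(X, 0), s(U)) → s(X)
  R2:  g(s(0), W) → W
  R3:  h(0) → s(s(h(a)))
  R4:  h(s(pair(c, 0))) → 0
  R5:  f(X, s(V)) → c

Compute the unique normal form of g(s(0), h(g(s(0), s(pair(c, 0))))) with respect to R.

0

1. g(s(0), h(g(s(0), s(pair(c, 0)))))  →  h(g(s(0), s(pair(c, 0))))   [R2 at ε]
2. h(g(s(0), s(pair(c, 0))))  →  h(s(pair(c, 0)))   [R2 at 1]
3. h(s(pair(c, 0)))  →  0   [R4 at ε]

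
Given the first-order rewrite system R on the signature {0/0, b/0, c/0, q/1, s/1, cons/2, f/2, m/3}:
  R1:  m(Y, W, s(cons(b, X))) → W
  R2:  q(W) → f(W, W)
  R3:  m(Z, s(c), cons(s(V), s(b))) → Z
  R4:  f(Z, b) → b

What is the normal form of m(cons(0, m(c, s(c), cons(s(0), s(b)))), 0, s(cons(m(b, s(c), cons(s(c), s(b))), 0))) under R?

1. m(cons(0, m(c, s(c), cons(s(0), s(b)))), 0, s(cons(m(b, s(c), cons(s(c), s(b))), 0)))  →  m(cons(0, c), 0, s(cons(m(b, s(c), cons(s(c), s(b))), 0)))   [R3 at 1.2]
2. m(cons(0, c), 0, s(cons(m(b, s(c), cons(s(c), s(b))), 0)))  →  m(cons(0, c), 0, s(cons(b, 0)))   [R3 at 3.1.1]
3. m(cons(0, c), 0, s(cons(b, 0)))  →  0   [R1 at ε]

0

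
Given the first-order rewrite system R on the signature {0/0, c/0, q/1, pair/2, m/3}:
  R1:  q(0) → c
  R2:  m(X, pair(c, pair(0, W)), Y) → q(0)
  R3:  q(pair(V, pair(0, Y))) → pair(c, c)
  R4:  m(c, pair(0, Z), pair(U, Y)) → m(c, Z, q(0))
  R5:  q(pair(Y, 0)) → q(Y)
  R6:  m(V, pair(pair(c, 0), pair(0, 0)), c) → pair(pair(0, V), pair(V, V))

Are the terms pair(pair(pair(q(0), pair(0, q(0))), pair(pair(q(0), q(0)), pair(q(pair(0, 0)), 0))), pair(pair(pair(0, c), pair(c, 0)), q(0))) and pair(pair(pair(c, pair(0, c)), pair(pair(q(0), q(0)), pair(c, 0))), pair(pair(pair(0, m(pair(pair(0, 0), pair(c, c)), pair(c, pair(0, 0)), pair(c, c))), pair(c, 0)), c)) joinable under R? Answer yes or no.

Reduce t₁ = pair(pair(pair(q(0), pair(0, q(0))), pair(pair(q(0), q(0)), pair(q(pair(0, 0)), 0))), pair(pair(pair(0, c), pair(c, 0)), q(0))):
1. pair(pair(pair(q(0), pair(0, q(0))), pair(pair(q(0), q(0)), pair(q(pair(0, 0)), 0))), pair(pair(pair(0, c), pair(c, 0)), q(0)))  →  pair(pair(pair(c, pair(0, q(0))), pair(pair(q(0), q(0)), pair(q(pair(0, 0)), 0))), pair(pair(pair(0, c), pair(c, 0)), q(0)))   [R1 at 1.1.1]
2. pair(pair(pair(c, pair(0, q(0))), pair(pair(q(0), q(0)), pair(q(pair(0, 0)), 0))), pair(pair(pair(0, c), pair(c, 0)), q(0)))  →  pair(pair(pair(c, pair(0, c)), pair(pair(q(0), q(0)), pair(q(pair(0, 0)), 0))), pair(pair(pair(0, c), pair(c, 0)), q(0)))   [R1 at 1.1.2.2]
3. pair(pair(pair(c, pair(0, c)), pair(pair(q(0), q(0)), pair(q(pair(0, 0)), 0))), pair(pair(pair(0, c), pair(c, 0)), q(0)))  →  pair(pair(pair(c, pair(0, c)), pair(pair(c, q(0)), pair(q(pair(0, 0)), 0))), pair(pair(pair(0, c), pair(c, 0)), q(0)))   [R1 at 1.2.1.1]
4. pair(pair(pair(c, pair(0, c)), pair(pair(c, q(0)), pair(q(pair(0, 0)), 0))), pair(pair(pair(0, c), pair(c, 0)), q(0)))  →  pair(pair(pair(c, pair(0, c)), pair(pair(c, c), pair(q(pair(0, 0)), 0))), pair(pair(pair(0, c), pair(c, 0)), q(0)))   [R1 at 1.2.1.2]
5. pair(pair(pair(c, pair(0, c)), pair(pair(c, c), pair(q(pair(0, 0)), 0))), pair(pair(pair(0, c), pair(c, 0)), q(0)))  →  pair(pair(pair(c, pair(0, c)), pair(pair(c, c), pair(q(0), 0))), pair(pair(pair(0, c), pair(c, 0)), q(0)))   [R5 at 1.2.2.1]
6. pair(pair(pair(c, pair(0, c)), pair(pair(c, c), pair(q(0), 0))), pair(pair(pair(0, c), pair(c, 0)), q(0)))  →  pair(pair(pair(c, pair(0, c)), pair(pair(c, c), pair(c, 0))), pair(pair(pair(0, c), pair(c, 0)), q(0)))   [R1 at 1.2.2.1]
7. pair(pair(pair(c, pair(0, c)), pair(pair(c, c), pair(c, 0))), pair(pair(pair(0, c), pair(c, 0)), q(0)))  →  pair(pair(pair(c, pair(0, c)), pair(pair(c, c), pair(c, 0))), pair(pair(pair(0, c), pair(c, 0)), c))   [R1 at 2.2]

Reduce t₂ = pair(pair(pair(c, pair(0, c)), pair(pair(q(0), q(0)), pair(c, 0))), pair(pair(pair(0, m(pair(pair(0, 0), pair(c, c)), pair(c, pair(0, 0)), pair(c, c))), pair(c, 0)), c)):
1. pair(pair(pair(c, pair(0, c)), pair(pair(q(0), q(0)), pair(c, 0))), pair(pair(pair(0, m(pair(pair(0, 0), pair(c, c)), pair(c, pair(0, 0)), pair(c, c))), pair(c, 0)), c))  →  pair(pair(pair(c, pair(0, c)), pair(pair(c, q(0)), pair(c, 0))), pair(pair(pair(0, m(pair(pair(0, 0), pair(c, c)), pair(c, pair(0, 0)), pair(c, c))), pair(c, 0)), c))   [R1 at 1.2.1.1]
2. pair(pair(pair(c, pair(0, c)), pair(pair(c, q(0)), pair(c, 0))), pair(pair(pair(0, m(pair(pair(0, 0), pair(c, c)), pair(c, pair(0, 0)), pair(c, c))), pair(c, 0)), c))  →  pair(pair(pair(c, pair(0, c)), pair(pair(c, c), pair(c, 0))), pair(pair(pair(0, m(pair(pair(0, 0), pair(c, c)), pair(c, pair(0, 0)), pair(c, c))), pair(c, 0)), c))   [R1 at 1.2.1.2]
3. pair(pair(pair(c, pair(0, c)), pair(pair(c, c), pair(c, 0))), pair(pair(pair(0, m(pair(pair(0, 0), pair(c, c)), pair(c, pair(0, 0)), pair(c, c))), pair(c, 0)), c))  →  pair(pair(pair(c, pair(0, c)), pair(pair(c, c), pair(c, 0))), pair(pair(pair(0, q(0)), pair(c, 0)), c))   [R2 at 2.1.1.2]
4. pair(pair(pair(c, pair(0, c)), pair(pair(c, c), pair(c, 0))), pair(pair(pair(0, q(0)), pair(c, 0)), c))  →  pair(pair(pair(c, pair(0, c)), pair(pair(c, c), pair(c, 0))), pair(pair(pair(0, c), pair(c, 0)), c))   [R1 at 2.1.1.2]

yes — NF(t₁) = pair(pair(pair(c, pair(0, c)), pair(pair(c, c), pair(c, 0))), pair(pair(pair(0, c), pair(c, 0)), c)), NF(t₂) = pair(pair(pair(c, pair(0, c)), pair(pair(c, c), pair(c, 0))), pair(pair(pair(0, c), pair(c, 0)), c))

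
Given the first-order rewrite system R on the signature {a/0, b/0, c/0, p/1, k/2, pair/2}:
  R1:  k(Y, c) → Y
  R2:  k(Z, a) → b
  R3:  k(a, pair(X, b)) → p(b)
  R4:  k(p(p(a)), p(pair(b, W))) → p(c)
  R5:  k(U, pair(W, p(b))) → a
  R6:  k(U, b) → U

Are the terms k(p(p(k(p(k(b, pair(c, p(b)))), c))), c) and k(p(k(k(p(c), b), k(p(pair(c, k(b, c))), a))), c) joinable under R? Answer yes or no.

no — NF(t₁) = p(p(p(a))), NF(t₂) = p(p(c))

Reduce t₁ = k(p(p(k(p(k(b, pair(c, p(b)))), c))), c):
1. k(p(p(k(p(k(b, pair(c, p(b)))), c))), c)  →  p(p(k(p(k(b, pair(c, p(b)))), c)))   [R1 at ε]
2. p(p(k(p(k(b, pair(c, p(b)))), c)))  →  p(p(p(k(b, pair(c, p(b))))))   [R1 at 1.1]
3. p(p(p(k(b, pair(c, p(b))))))  →  p(p(p(a)))   [R5 at 1.1.1]

Reduce t₂ = k(p(k(k(p(c), b), k(p(pair(c, k(b, c))), a))), c):
1. k(p(k(k(p(c), b), k(p(pair(c, k(b, c))), a))), c)  →  p(k(k(p(c), b), k(p(pair(c, k(b, c))), a)))   [R1 at ε]
2. p(k(k(p(c), b), k(p(pair(c, k(b, c))), a)))  →  p(k(p(c), k(p(pair(c, k(b, c))), a)))   [R6 at 1.1]
3. p(k(p(c), k(p(pair(c, k(b, c))), a)))  →  p(k(p(c), b))   [R2 at 1.2]
4. p(k(p(c), b))  →  p(p(c))   [R6 at 1]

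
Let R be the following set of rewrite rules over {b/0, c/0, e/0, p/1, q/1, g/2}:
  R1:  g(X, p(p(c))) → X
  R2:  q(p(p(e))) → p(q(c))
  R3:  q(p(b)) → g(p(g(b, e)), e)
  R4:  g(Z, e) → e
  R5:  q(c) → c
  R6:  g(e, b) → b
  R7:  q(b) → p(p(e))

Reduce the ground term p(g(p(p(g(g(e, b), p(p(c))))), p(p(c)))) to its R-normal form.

p(p(p(b)))

1. p(g(p(p(g(g(e, b), p(p(c))))), p(p(c))))  →  p(p(p(g(g(e, b), p(p(c))))))   [R1 at 1]
2. p(p(p(g(g(e, b), p(p(c))))))  →  p(p(p(g(e, b))))   [R1 at 1.1.1]
3. p(p(p(g(e, b))))  →  p(p(p(b)))   [R6 at 1.1.1]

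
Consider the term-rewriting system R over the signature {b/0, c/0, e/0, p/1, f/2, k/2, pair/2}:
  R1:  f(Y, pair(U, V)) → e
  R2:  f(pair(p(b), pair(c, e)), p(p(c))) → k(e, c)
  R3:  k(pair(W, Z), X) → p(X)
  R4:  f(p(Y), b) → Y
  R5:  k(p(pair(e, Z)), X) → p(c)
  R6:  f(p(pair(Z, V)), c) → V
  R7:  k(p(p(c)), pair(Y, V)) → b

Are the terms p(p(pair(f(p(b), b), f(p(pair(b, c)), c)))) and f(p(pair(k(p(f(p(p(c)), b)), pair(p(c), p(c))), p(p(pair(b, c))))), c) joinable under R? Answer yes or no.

yes — NF(t₁) = p(p(pair(b, c))), NF(t₂) = p(p(pair(b, c)))

Reduce t₁ = p(p(pair(f(p(b), b), f(p(pair(b, c)), c)))):
1. p(p(pair(f(p(b), b), f(p(pair(b, c)), c))))  →  p(p(pair(b, f(p(pair(b, c)), c))))   [R4 at 1.1.1]
2. p(p(pair(b, f(p(pair(b, c)), c))))  →  p(p(pair(b, c)))   [R6 at 1.1.2]

Reduce t₂ = f(p(pair(k(p(f(p(p(c)), b)), pair(p(c), p(c))), p(p(pair(b, c))))), c):
1. f(p(pair(k(p(f(p(p(c)), b)), pair(p(c), p(c))), p(p(pair(b, c))))), c)  →  p(p(pair(b, c)))   [R6 at ε]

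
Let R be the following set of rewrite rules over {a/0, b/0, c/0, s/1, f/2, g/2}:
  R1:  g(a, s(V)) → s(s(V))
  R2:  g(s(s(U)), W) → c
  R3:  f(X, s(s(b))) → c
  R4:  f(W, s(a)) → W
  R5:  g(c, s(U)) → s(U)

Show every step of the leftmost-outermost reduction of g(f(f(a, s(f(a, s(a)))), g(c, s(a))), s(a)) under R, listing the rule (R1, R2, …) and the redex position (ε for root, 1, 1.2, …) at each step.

s(s(a))

1. g(f(f(a, s(f(a, s(a)))), g(c, s(a))), s(a))  →  g(f(f(a, s(a)), g(c, s(a))), s(a))   [R4 at 1.1.2.1]
2. g(f(f(a, s(a)), g(c, s(a))), s(a))  →  g(f(a, g(c, s(a))), s(a))   [R4 at 1.1]
3. g(f(a, g(c, s(a))), s(a))  →  g(f(a, s(a)), s(a))   [R5 at 1.2]
4. g(f(a, s(a)), s(a))  →  g(a, s(a))   [R4 at 1]
5. g(a, s(a))  →  s(s(a))   [R1 at ε]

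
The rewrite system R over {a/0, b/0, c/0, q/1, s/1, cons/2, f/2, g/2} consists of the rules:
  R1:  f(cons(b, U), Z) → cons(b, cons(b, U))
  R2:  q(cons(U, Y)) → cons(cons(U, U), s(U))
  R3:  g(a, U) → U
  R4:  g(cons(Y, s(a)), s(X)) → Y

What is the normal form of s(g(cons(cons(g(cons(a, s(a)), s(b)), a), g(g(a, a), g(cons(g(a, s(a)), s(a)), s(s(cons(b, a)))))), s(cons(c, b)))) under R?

s(cons(a, a))

1. s(g(cons(cons(g(cons(a, s(a)), s(b)), a), g(g(a, a), g(cons(g(a, s(a)), s(a)), s(s(cons(b, a)))))), s(cons(c, b))))  →  s(g(cons(cons(a, a), g(g(a, a), g(cons(g(a, s(a)), s(a)), s(s(cons(b, a)))))), s(cons(c, b))))   [R4 at 1.1.1.1]
2. s(g(cons(cons(a, a), g(g(a, a), g(cons(g(a, s(a)), s(a)), s(s(cons(b, a)))))), s(cons(c, b))))  →  s(g(cons(cons(a, a), g(a, g(cons(g(a, s(a)), s(a)), s(s(cons(b, a)))))), s(cons(c, b))))   [R3 at 1.1.2.1]
3. s(g(cons(cons(a, a), g(a, g(cons(g(a, s(a)), s(a)), s(s(cons(b, a)))))), s(cons(c, b))))  →  s(g(cons(cons(a, a), g(cons(g(a, s(a)), s(a)), s(s(cons(b, a))))), s(cons(c, b))))   [R3 at 1.1.2]
4. s(g(cons(cons(a, a), g(cons(g(a, s(a)), s(a)), s(s(cons(b, a))))), s(cons(c, b))))  →  s(g(cons(cons(a, a), g(a, s(a))), s(cons(c, b))))   [R4 at 1.1.2]
5. s(g(cons(cons(a, a), g(a, s(a))), s(cons(c, b))))  →  s(g(cons(cons(a, a), s(a)), s(cons(c, b))))   [R3 at 1.1.2]
6. s(g(cons(cons(a, a), s(a)), s(cons(c, b))))  →  s(cons(a, a))   [R4 at 1]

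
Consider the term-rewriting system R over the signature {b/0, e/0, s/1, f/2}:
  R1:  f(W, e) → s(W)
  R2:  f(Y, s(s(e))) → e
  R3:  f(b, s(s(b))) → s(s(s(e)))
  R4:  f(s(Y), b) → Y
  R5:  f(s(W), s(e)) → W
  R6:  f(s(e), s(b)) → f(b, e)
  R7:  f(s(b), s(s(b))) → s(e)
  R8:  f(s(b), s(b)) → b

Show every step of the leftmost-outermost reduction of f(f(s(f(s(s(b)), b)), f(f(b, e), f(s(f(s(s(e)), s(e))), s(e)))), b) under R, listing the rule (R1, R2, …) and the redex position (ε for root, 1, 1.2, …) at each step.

1. f(f(s(f(s(s(b)), b)), f(f(b, e), f(s(f(s(s(e)), s(e))), s(e)))), b)  →  f(f(s(s(b)), f(f(b, e), f(s(f(s(s(e)), s(e))), s(e)))), b)   [R4 at 1.1.1]
2. f(f(s(s(b)), f(f(b, e), f(s(f(s(s(e)), s(e))), s(e)))), b)  →  f(f(s(s(b)), f(s(b), f(s(f(s(s(e)), s(e))), s(e)))), b)   [R1 at 1.2.1]
3. f(f(s(s(b)), f(s(b), f(s(f(s(s(e)), s(e))), s(e)))), b)  →  f(f(s(s(b)), f(s(b), f(s(s(e)), s(e)))), b)   [R5 at 1.2.2]
4. f(f(s(s(b)), f(s(b), f(s(s(e)), s(e)))), b)  →  f(f(s(s(b)), f(s(b), s(e))), b)   [R5 at 1.2.2]
5. f(f(s(s(b)), f(s(b), s(e))), b)  →  f(f(s(s(b)), b), b)   [R5 at 1.2]
6. f(f(s(s(b)), b), b)  →  f(s(b), b)   [R4 at 1]
7. f(s(b), b)  →  b   [R4 at ε]

b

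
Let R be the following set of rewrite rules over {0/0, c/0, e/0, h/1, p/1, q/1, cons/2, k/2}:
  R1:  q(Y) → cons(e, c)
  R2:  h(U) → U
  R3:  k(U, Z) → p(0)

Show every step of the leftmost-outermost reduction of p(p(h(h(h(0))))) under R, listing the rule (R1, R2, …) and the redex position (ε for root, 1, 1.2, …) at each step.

p(p(0))

1. p(p(h(h(h(0)))))  →  p(p(h(h(0))))   [R2 at 1.1]
2. p(p(h(h(0))))  →  p(p(h(0)))   [R2 at 1.1]
3. p(p(h(0)))  →  p(p(0))   [R2 at 1.1]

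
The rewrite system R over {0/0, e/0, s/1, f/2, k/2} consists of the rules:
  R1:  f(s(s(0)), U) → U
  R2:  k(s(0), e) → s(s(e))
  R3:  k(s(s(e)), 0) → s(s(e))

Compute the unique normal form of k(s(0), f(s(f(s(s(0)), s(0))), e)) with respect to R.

s(s(e))

1. k(s(0), f(s(f(s(s(0)), s(0))), e))  →  k(s(0), f(s(s(0)), e))   [R1 at 2.1.1]
2. k(s(0), f(s(s(0)), e))  →  k(s(0), e)   [R1 at 2]
3. k(s(0), e)  →  s(s(e))   [R2 at ε]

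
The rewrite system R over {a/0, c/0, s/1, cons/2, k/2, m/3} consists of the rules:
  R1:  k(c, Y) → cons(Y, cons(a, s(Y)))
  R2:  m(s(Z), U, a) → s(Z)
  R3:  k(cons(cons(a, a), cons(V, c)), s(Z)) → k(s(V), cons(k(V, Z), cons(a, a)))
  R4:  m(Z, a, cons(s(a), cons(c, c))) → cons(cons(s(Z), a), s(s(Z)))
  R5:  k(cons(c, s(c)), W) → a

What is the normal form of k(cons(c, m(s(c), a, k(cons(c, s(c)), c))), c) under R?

a

1. k(cons(c, m(s(c), a, k(cons(c, s(c)), c))), c)  →  k(cons(c, m(s(c), a, a)), c)   [R5 at 1.2.3]
2. k(cons(c, m(s(c), a, a)), c)  →  k(cons(c, s(c)), c)   [R2 at 1.2]
3. k(cons(c, s(c)), c)  →  a   [R5 at ε]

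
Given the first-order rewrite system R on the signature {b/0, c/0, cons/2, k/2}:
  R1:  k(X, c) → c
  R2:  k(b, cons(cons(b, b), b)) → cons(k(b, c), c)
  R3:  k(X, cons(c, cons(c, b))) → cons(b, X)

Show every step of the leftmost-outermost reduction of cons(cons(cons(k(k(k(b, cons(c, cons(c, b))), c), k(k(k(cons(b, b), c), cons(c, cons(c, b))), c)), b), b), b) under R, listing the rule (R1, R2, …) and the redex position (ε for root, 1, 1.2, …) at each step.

cons(cons(cons(c, b), b), b)

1. cons(cons(cons(k(k(k(b, cons(c, cons(c, b))), c), k(k(k(cons(b, b), c), cons(c, cons(c, b))), c)), b), b), b)  →  cons(cons(cons(k(c, k(k(k(cons(b, b), c), cons(c, cons(c, b))), c)), b), b), b)   [R1 at 1.1.1.1]
2. cons(cons(cons(k(c, k(k(k(cons(b, b), c), cons(c, cons(c, b))), c)), b), b), b)  →  cons(cons(cons(k(c, c), b), b), b)   [R1 at 1.1.1.2]
3. cons(cons(cons(k(c, c), b), b), b)  →  cons(cons(cons(c, b), b), b)   [R1 at 1.1.1]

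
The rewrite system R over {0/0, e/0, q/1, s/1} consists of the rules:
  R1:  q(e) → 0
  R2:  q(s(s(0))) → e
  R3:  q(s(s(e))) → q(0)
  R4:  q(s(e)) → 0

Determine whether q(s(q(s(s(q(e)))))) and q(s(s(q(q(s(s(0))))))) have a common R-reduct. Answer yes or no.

Reduce t₁ = q(s(q(s(s(q(e)))))):
1. q(s(q(s(s(q(e))))))  →  q(s(q(s(s(0)))))   [R1 at 1.1.1.1.1]
2. q(s(q(s(s(0)))))  →  q(s(e))   [R2 at 1.1]
3. q(s(e))  →  0   [R4 at ε]

Reduce t₂ = q(s(s(q(q(s(s(0))))))):
1. q(s(s(q(q(s(s(0)))))))  →  q(s(s(q(e))))   [R2 at 1.1.1.1]
2. q(s(s(q(e))))  →  q(s(s(0)))   [R1 at 1.1.1]
3. q(s(s(0)))  →  e   [R2 at ε]

no — NF(t₁) = 0, NF(t₂) = e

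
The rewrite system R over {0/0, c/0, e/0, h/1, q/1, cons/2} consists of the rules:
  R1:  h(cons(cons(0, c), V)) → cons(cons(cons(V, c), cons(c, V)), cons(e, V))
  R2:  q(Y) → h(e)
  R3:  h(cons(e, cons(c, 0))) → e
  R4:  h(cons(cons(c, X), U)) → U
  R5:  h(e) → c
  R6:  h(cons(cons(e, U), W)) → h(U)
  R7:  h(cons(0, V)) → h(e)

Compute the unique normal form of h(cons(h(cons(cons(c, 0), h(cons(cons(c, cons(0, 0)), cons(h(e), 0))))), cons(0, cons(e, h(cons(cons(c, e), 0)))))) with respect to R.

1. h(cons(h(cons(cons(c, 0), h(cons(cons(c, cons(0, 0)), cons(h(e), 0))))), cons(0, cons(e, h(cons(cons(c, e), 0))))))  →  h(cons(h(cons(cons(c, cons(0, 0)), cons(h(e), 0))), cons(0, cons(e, h(cons(cons(c, e), 0))))))   [R4 at 1.1]
2. h(cons(h(cons(cons(c, cons(0, 0)), cons(h(e), 0))), cons(0, cons(e, h(cons(cons(c, e), 0))))))  →  h(cons(cons(h(e), 0), cons(0, cons(e, h(cons(cons(c, e), 0))))))   [R4 at 1.1]
3. h(cons(cons(h(e), 0), cons(0, cons(e, h(cons(cons(c, e), 0))))))  →  h(cons(cons(c, 0), cons(0, cons(e, h(cons(cons(c, e), 0))))))   [R5 at 1.1.1]
4. h(cons(cons(c, 0), cons(0, cons(e, h(cons(cons(c, e), 0))))))  →  cons(0, cons(e, h(cons(cons(c, e), 0))))   [R4 at ε]
5. cons(0, cons(e, h(cons(cons(c, e), 0))))  →  cons(0, cons(e, 0))   [R4 at 2.2]

cons(0, cons(e, 0))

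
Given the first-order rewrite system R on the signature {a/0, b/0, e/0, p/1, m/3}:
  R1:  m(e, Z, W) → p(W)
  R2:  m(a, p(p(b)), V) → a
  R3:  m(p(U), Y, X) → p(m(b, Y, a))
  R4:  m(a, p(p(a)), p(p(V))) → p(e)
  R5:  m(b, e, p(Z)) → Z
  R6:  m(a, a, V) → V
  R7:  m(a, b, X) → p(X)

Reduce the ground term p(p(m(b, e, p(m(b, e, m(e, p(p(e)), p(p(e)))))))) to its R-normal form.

1. p(p(m(b, e, p(m(b, e, m(e, p(p(e)), p(p(e))))))))  →  p(p(m(b, e, m(e, p(p(e)), p(p(e))))))   [R5 at 1.1]
2. p(p(m(b, e, m(e, p(p(e)), p(p(e))))))  →  p(p(m(b, e, p(p(p(e))))))   [R1 at 1.1.3]
3. p(p(m(b, e, p(p(p(e))))))  →  p(p(p(p(e))))   [R5 at 1.1]

p(p(p(p(e))))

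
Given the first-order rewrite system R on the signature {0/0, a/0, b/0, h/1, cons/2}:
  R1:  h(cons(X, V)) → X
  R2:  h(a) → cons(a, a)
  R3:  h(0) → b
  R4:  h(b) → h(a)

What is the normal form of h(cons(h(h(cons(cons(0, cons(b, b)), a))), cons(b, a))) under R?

1. h(cons(h(h(cons(cons(0, cons(b, b)), a))), cons(b, a)))  →  h(h(cons(cons(0, cons(b, b)), a)))   [R1 at ε]
2. h(h(cons(cons(0, cons(b, b)), a)))  →  h(cons(0, cons(b, b)))   [R1 at 1]
3. h(cons(0, cons(b, b)))  →  0   [R1 at ε]

0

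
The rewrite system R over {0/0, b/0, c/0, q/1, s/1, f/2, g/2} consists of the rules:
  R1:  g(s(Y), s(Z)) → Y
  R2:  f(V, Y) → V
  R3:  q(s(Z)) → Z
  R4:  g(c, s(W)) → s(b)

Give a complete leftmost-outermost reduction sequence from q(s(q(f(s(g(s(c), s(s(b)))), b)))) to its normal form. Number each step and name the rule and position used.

1. q(s(q(f(s(g(s(c), s(s(b)))), b))))  →  q(f(s(g(s(c), s(s(b)))), b))   [R3 at ε]
2. q(f(s(g(s(c), s(s(b)))), b))  →  q(s(g(s(c), s(s(b)))))   [R2 at 1]
3. q(s(g(s(c), s(s(b)))))  →  g(s(c), s(s(b)))   [R3 at ε]
4. g(s(c), s(s(b)))  →  c   [R1 at ε]

c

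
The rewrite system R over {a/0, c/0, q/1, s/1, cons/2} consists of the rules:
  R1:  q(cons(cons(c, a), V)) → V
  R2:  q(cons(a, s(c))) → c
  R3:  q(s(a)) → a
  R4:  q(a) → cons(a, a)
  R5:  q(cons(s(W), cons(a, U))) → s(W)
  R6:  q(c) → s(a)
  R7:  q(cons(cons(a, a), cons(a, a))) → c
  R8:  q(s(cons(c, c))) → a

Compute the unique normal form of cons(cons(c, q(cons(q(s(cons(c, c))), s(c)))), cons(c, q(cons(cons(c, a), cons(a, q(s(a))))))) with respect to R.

1. cons(cons(c, q(cons(q(s(cons(c, c))), s(c)))), cons(c, q(cons(cons(c, a), cons(a, q(s(a)))))))  →  cons(cons(c, q(cons(a, s(c)))), cons(c, q(cons(cons(c, a), cons(a, q(s(a)))))))   [R8 at 1.2.1.1]
2. cons(cons(c, q(cons(a, s(c)))), cons(c, q(cons(cons(c, a), cons(a, q(s(a)))))))  →  cons(cons(c, c), cons(c, q(cons(cons(c, a), cons(a, q(s(a)))))))   [R2 at 1.2]
3. cons(cons(c, c), cons(c, q(cons(cons(c, a), cons(a, q(s(a)))))))  →  cons(cons(c, c), cons(c, cons(a, q(s(a)))))   [R1 at 2.2]
4. cons(cons(c, c), cons(c, cons(a, q(s(a)))))  →  cons(cons(c, c), cons(c, cons(a, a)))   [R3 at 2.2.2]

cons(cons(c, c), cons(c, cons(a, a)))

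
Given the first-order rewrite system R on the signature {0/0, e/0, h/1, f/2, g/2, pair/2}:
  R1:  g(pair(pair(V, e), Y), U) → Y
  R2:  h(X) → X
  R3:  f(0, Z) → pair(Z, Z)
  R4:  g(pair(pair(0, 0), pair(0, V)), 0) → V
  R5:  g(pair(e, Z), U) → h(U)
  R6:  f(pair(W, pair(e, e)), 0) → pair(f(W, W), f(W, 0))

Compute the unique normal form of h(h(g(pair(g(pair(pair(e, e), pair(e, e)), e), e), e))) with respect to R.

e

1. h(h(g(pair(g(pair(pair(e, e), pair(e, e)), e), e), e)))  →  h(g(pair(g(pair(pair(e, e), pair(e, e)), e), e), e))   [R2 at ε]
2. h(g(pair(g(pair(pair(e, e), pair(e, e)), e), e), e))  →  g(pair(g(pair(pair(e, e), pair(e, e)), e), e), e)   [R2 at ε]
3. g(pair(g(pair(pair(e, e), pair(e, e)), e), e), e)  →  g(pair(pair(e, e), e), e)   [R1 at 1.1]
4. g(pair(pair(e, e), e), e)  →  e   [R1 at ε]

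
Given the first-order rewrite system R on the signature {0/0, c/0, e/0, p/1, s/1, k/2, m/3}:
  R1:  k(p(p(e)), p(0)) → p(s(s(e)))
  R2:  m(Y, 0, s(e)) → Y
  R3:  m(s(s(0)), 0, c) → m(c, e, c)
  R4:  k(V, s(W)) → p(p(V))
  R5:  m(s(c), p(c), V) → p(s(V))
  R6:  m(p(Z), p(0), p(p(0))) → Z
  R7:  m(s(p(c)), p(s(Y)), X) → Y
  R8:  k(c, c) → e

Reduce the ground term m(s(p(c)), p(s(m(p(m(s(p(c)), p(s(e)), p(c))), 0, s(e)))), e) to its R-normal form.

1. m(s(p(c)), p(s(m(p(m(s(p(c)), p(s(e)), p(c))), 0, s(e)))), e)  →  m(p(m(s(p(c)), p(s(e)), p(c))), 0, s(e))   [R7 at ε]
2. m(p(m(s(p(c)), p(s(e)), p(c))), 0, s(e))  →  p(m(s(p(c)), p(s(e)), p(c)))   [R2 at ε]
3. p(m(s(p(c)), p(s(e)), p(c)))  →  p(e)   [R7 at 1]

p(e)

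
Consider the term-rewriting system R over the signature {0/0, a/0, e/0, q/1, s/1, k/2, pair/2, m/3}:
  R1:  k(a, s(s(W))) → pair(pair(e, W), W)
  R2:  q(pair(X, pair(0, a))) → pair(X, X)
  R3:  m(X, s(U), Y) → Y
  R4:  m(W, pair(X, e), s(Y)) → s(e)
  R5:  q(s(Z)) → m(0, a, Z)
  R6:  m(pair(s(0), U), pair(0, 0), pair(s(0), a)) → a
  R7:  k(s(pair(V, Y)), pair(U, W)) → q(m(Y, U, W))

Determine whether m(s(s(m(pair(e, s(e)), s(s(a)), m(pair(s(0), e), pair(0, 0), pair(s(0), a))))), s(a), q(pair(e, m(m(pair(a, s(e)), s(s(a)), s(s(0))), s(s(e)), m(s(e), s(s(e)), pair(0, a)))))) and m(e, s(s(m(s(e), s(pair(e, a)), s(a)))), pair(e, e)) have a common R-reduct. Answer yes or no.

yes — NF(t₁) = pair(e, e), NF(t₂) = pair(e, e)

Reduce t₁ = m(s(s(m(pair(e, s(e)), s(s(a)), m(pair(s(0), e), pair(0, 0), pair(s(0), a))))), s(a), q(pair(e, m(m(pair(a, s(e)), s(s(a)), s(s(0))), s(s(e)), m(s(e), s(s(e)), pair(0, a)))))):
1. m(s(s(m(pair(e, s(e)), s(s(a)), m(pair(s(0), e), pair(0, 0), pair(s(0), a))))), s(a), q(pair(e, m(m(pair(a, s(e)), s(s(a)), s(s(0))), s(s(e)), m(s(e), s(s(e)), pair(0, a))))))  →  q(pair(e, m(m(pair(a, s(e)), s(s(a)), s(s(0))), s(s(e)), m(s(e), s(s(e)), pair(0, a)))))   [R3 at ε]
2. q(pair(e, m(m(pair(a, s(e)), s(s(a)), s(s(0))), s(s(e)), m(s(e), s(s(e)), pair(0, a)))))  →  q(pair(e, m(s(e), s(s(e)), pair(0, a))))   [R3 at 1.2]
3. q(pair(e, m(s(e), s(s(e)), pair(0, a))))  →  q(pair(e, pair(0, a)))   [R3 at 1.2]
4. q(pair(e, pair(0, a)))  →  pair(e, e)   [R2 at ε]

Reduce t₂ = m(e, s(s(m(s(e), s(pair(e, a)), s(a)))), pair(e, e)):
1. m(e, s(s(m(s(e), s(pair(e, a)), s(a)))), pair(e, e))  →  pair(e, e)   [R3 at ε]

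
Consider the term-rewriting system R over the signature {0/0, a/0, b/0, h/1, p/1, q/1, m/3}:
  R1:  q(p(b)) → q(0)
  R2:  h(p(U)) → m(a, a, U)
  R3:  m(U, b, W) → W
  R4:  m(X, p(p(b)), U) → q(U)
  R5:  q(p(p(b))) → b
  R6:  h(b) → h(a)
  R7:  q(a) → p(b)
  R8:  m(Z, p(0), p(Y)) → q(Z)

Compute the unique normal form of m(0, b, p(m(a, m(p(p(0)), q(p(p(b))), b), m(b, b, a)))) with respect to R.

p(a)

1. m(0, b, p(m(a, m(p(p(0)), q(p(p(b))), b), m(b, b, a))))  →  p(m(a, m(p(p(0)), q(p(p(b))), b), m(b, b, a)))   [R3 at ε]
2. p(m(a, m(p(p(0)), q(p(p(b))), b), m(b, b, a)))  →  p(m(a, m(p(p(0)), b, b), m(b, b, a)))   [R5 at 1.2.2]
3. p(m(a, m(p(p(0)), b, b), m(b, b, a)))  →  p(m(a, b, m(b, b, a)))   [R3 at 1.2]
4. p(m(a, b, m(b, b, a)))  →  p(m(b, b, a))   [R3 at 1]
5. p(m(b, b, a))  →  p(a)   [R3 at 1]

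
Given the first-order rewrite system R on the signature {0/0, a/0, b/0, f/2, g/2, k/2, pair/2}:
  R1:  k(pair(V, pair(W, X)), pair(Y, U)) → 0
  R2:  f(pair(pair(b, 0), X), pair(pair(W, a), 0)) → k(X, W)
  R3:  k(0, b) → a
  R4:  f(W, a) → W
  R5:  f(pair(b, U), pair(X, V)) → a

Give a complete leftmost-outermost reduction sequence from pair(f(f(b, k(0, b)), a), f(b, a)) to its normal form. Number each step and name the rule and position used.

1. pair(f(f(b, k(0, b)), a), f(b, a))  →  pair(f(b, k(0, b)), f(b, a))   [R4 at 1]
2. pair(f(b, k(0, b)), f(b, a))  →  pair(f(b, a), f(b, a))   [R3 at 1.2]
3. pair(f(b, a), f(b, a))  →  pair(b, f(b, a))   [R4 at 1]
4. pair(b, f(b, a))  →  pair(b, b)   [R4 at 2]

pair(b, b)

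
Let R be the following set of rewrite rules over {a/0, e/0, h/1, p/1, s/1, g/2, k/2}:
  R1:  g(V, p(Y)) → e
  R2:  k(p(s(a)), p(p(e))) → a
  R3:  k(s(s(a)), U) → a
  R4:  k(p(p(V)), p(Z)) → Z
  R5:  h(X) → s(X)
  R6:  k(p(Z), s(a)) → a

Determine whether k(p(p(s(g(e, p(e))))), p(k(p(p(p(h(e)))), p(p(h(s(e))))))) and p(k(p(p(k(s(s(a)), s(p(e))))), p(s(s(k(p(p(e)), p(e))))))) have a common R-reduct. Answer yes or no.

yes — NF(t₁) = p(s(s(e))), NF(t₂) = p(s(s(e)))

Reduce t₁ = k(p(p(s(g(e, p(e))))), p(k(p(p(p(h(e)))), p(p(h(s(e))))))):
1. k(p(p(s(g(e, p(e))))), p(k(p(p(p(h(e)))), p(p(h(s(e)))))))  →  k(p(p(p(h(e)))), p(p(h(s(e)))))   [R4 at ε]
2. k(p(p(p(h(e)))), p(p(h(s(e)))))  →  p(h(s(e)))   [R4 at ε]
3. p(h(s(e)))  →  p(s(s(e)))   [R5 at 1]

Reduce t₂ = p(k(p(p(k(s(s(a)), s(p(e))))), p(s(s(k(p(p(e)), p(e))))))):
1. p(k(p(p(k(s(s(a)), s(p(e))))), p(s(s(k(p(p(e)), p(e)))))))  →  p(s(s(k(p(p(e)), p(e)))))   [R4 at 1]
2. p(s(s(k(p(p(e)), p(e)))))  →  p(s(s(e)))   [R4 at 1.1.1]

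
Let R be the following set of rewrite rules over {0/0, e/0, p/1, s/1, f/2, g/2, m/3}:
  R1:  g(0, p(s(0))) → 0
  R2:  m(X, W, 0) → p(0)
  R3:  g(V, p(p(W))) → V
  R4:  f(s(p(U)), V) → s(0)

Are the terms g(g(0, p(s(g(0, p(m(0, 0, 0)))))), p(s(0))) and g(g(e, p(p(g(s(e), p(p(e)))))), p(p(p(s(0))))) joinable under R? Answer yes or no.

Reduce t₁ = g(g(0, p(s(g(0, p(m(0, 0, 0)))))), p(s(0))):
1. g(g(0, p(s(g(0, p(m(0, 0, 0)))))), p(s(0)))  →  g(g(0, p(s(g(0, p(p(0)))))), p(s(0)))   [R2 at 1.2.1.1.2.1]
2. g(g(0, p(s(g(0, p(p(0)))))), p(s(0)))  →  g(g(0, p(s(0))), p(s(0)))   [R3 at 1.2.1.1]
3. g(g(0, p(s(0))), p(s(0)))  →  g(0, p(s(0)))   [R1 at 1]
4. g(0, p(s(0)))  →  0   [R1 at ε]

Reduce t₂ = g(g(e, p(p(g(s(e), p(p(e)))))), p(p(p(s(0))))):
1. g(g(e, p(p(g(s(e), p(p(e)))))), p(p(p(s(0)))))  →  g(e, p(p(g(s(e), p(p(e))))))   [R3 at ε]
2. g(e, p(p(g(s(e), p(p(e))))))  →  e   [R3 at ε]

no — NF(t₁) = 0, NF(t₂) = e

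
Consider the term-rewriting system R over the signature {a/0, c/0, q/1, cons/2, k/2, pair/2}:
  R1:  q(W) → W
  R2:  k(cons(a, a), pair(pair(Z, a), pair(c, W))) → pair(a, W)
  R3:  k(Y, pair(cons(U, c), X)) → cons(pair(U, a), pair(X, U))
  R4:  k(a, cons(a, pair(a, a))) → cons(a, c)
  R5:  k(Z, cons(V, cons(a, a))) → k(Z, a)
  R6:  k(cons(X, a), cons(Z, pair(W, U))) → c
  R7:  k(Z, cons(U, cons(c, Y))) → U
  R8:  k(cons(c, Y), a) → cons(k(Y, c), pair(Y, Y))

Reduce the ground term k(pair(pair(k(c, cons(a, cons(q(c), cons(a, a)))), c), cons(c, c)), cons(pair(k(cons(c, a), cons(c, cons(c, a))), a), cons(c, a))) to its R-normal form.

pair(c, a)

1. k(pair(pair(k(c, cons(a, cons(q(c), cons(a, a)))), c), cons(c, c)), cons(pair(k(cons(c, a), cons(c, cons(c, a))), a), cons(c, a)))  →  pair(k(cons(c, a), cons(c, cons(c, a))), a)   [R7 at ε]
2. pair(k(cons(c, a), cons(c, cons(c, a))), a)  →  pair(c, a)   [R7 at 1]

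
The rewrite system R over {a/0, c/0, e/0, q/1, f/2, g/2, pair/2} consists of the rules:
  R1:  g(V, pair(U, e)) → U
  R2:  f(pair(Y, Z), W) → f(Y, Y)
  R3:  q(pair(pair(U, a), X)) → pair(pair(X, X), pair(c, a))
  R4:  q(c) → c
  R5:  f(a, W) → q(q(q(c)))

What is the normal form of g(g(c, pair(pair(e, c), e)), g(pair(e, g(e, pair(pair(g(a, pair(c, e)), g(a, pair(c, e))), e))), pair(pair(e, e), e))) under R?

1. g(g(c, pair(pair(e, c), e)), g(pair(e, g(e, pair(pair(g(a, pair(c, e)), g(a, pair(c, e))), e))), pair(pair(e, e), e)))  →  g(pair(e, c), g(pair(e, g(e, pair(pair(g(a, pair(c, e)), g(a, pair(c, e))), e))), pair(pair(e, e), e)))   [R1 at 1]
2. g(pair(e, c), g(pair(e, g(e, pair(pair(g(a, pair(c, e)), g(a, pair(c, e))), e))), pair(pair(e, e), e)))  →  g(pair(e, c), pair(e, e))   [R1 at 2]
3. g(pair(e, c), pair(e, e))  →  e   [R1 at ε]

e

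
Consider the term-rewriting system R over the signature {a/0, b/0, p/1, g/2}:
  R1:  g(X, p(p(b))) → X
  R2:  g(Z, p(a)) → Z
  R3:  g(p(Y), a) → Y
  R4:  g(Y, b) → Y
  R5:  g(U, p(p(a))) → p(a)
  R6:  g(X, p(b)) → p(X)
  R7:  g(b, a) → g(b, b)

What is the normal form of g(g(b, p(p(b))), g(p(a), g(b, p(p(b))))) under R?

1. g(g(b, p(p(b))), g(p(a), g(b, p(p(b)))))  →  g(b, g(p(a), g(b, p(p(b)))))   [R1 at 1]
2. g(b, g(p(a), g(b, p(p(b)))))  →  g(b, g(p(a), b))   [R1 at 2.2]
3. g(b, g(p(a), b))  →  g(b, p(a))   [R4 at 2]
4. g(b, p(a))  →  b   [R2 at ε]

b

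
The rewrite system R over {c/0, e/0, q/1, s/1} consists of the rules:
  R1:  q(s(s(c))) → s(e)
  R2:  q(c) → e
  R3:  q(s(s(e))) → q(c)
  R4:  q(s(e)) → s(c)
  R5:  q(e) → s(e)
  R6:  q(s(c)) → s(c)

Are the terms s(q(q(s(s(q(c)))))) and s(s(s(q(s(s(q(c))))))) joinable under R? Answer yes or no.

no — NF(t₁) = s(s(e)), NF(t₂) = s(s(s(e)))

Reduce t₁ = s(q(q(s(s(q(c)))))):
1. s(q(q(s(s(q(c))))))  →  s(q(q(s(s(e)))))   [R2 at 1.1.1.1.1]
2. s(q(q(s(s(e)))))  →  s(q(q(c)))   [R3 at 1.1]
3. s(q(q(c)))  →  s(q(e))   [R2 at 1.1]
4. s(q(e))  →  s(s(e))   [R5 at 1]

Reduce t₂ = s(s(s(q(s(s(q(c))))))):
1. s(s(s(q(s(s(q(c)))))))  →  s(s(s(q(s(s(e))))))   [R2 at 1.1.1.1.1.1]
2. s(s(s(q(s(s(e))))))  →  s(s(s(q(c))))   [R3 at 1.1.1]
3. s(s(s(q(c))))  →  s(s(s(e)))   [R2 at 1.1.1]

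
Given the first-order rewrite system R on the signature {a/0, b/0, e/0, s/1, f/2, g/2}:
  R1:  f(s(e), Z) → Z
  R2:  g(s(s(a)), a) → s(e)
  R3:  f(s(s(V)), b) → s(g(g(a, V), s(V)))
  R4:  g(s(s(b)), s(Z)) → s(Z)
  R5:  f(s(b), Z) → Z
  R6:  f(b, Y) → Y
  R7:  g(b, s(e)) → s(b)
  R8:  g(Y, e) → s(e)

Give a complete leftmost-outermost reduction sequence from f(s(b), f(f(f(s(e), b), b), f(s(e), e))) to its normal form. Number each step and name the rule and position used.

1. f(s(b), f(f(f(s(e), b), b), f(s(e), e)))  →  f(f(f(s(e), b), b), f(s(e), e))   [R5 at ε]
2. f(f(f(s(e), b), b), f(s(e), e))  →  f(f(b, b), f(s(e), e))   [R1 at 1.1]
3. f(f(b, b), f(s(e), e))  →  f(b, f(s(e), e))   [R6 at 1]
4. f(b, f(s(e), e))  →  f(s(e), e)   [R6 at ε]
5. f(s(e), e)  →  e   [R1 at ε]

e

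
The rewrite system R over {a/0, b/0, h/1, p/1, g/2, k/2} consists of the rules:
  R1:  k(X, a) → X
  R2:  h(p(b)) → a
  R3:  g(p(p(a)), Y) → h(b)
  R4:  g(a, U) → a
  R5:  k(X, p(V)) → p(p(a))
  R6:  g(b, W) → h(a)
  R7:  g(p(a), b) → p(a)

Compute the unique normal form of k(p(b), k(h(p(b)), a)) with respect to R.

1. k(p(b), k(h(p(b)), a))  →  k(p(b), h(p(b)))   [R1 at 2]
2. k(p(b), h(p(b)))  →  k(p(b), a)   [R2 at 2]
3. k(p(b), a)  →  p(b)   [R1 at ε]

p(b)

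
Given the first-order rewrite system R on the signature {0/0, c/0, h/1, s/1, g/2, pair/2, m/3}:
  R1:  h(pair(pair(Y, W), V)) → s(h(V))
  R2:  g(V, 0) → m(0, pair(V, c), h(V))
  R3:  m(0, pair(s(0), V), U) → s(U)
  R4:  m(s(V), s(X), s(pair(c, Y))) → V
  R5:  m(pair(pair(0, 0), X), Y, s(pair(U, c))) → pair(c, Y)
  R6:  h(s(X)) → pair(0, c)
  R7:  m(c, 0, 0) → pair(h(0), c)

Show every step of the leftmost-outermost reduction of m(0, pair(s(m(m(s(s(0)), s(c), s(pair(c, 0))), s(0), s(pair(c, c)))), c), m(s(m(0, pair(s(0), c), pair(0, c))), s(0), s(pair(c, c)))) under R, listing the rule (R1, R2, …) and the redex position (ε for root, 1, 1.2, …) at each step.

s(s(pair(0, c)))

1. m(0, pair(s(m(m(s(s(0)), s(c), s(pair(c, 0))), s(0), s(pair(c, c)))), c), m(s(m(0, pair(s(0), c), pair(0, c))), s(0), s(pair(c, c))))  →  m(0, pair(s(m(s(0), s(0), s(pair(c, c)))), c), m(s(m(0, pair(s(0), c), pair(0, c))), s(0), s(pair(c, c))))   [R4 at 2.1.1.1]
2. m(0, pair(s(m(s(0), s(0), s(pair(c, c)))), c), m(s(m(0, pair(s(0), c), pair(0, c))), s(0), s(pair(c, c))))  →  m(0, pair(s(0), c), m(s(m(0, pair(s(0), c), pair(0, c))), s(0), s(pair(c, c))))   [R4 at 2.1.1]
3. m(0, pair(s(0), c), m(s(m(0, pair(s(0), c), pair(0, c))), s(0), s(pair(c, c))))  →  s(m(s(m(0, pair(s(0), c), pair(0, c))), s(0), s(pair(c, c))))   [R3 at ε]
4. s(m(s(m(0, pair(s(0), c), pair(0, c))), s(0), s(pair(c, c))))  →  s(m(0, pair(s(0), c), pair(0, c)))   [R4 at 1]
5. s(m(0, pair(s(0), c), pair(0, c)))  →  s(s(pair(0, c)))   [R3 at 1]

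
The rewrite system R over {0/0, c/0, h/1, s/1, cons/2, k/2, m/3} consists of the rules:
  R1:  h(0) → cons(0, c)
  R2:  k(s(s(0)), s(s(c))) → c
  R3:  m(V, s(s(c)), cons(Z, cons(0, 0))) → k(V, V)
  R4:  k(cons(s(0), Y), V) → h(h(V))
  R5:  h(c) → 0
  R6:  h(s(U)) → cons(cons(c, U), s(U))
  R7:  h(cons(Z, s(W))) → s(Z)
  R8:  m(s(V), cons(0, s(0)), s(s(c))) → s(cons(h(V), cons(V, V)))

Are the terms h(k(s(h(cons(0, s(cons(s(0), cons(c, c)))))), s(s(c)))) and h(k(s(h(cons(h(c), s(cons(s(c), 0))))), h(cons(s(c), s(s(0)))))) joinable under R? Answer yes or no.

Reduce t₁ = h(k(s(h(cons(0, s(cons(s(0), cons(c, c)))))), s(s(c)))):
1. h(k(s(h(cons(0, s(cons(s(0), cons(c, c)))))), s(s(c))))  →  h(k(s(s(0)), s(s(c))))   [R7 at 1.1.1]
2. h(k(s(s(0)), s(s(c))))  →  h(c)   [R2 at 1]
3. h(c)  →  0   [R5 at ε]

Reduce t₂ = h(k(s(h(cons(h(c), s(cons(s(c), 0))))), h(cons(s(c), s(s(0)))))):
1. h(k(s(h(cons(h(c), s(cons(s(c), 0))))), h(cons(s(c), s(s(0))))))  →  h(k(s(s(h(c))), h(cons(s(c), s(s(0))))))   [R7 at 1.1.1]
2. h(k(s(s(h(c))), h(cons(s(c), s(s(0))))))  →  h(k(s(s(0)), h(cons(s(c), s(s(0))))))   [R5 at 1.1.1.1]
3. h(k(s(s(0)), h(cons(s(c), s(s(0))))))  →  h(k(s(s(0)), s(s(c))))   [R7 at 1.2]
4. h(k(s(s(0)), s(s(c))))  →  h(c)   [R2 at 1]
5. h(c)  →  0   [R5 at ε]

yes — NF(t₁) = 0, NF(t₂) = 0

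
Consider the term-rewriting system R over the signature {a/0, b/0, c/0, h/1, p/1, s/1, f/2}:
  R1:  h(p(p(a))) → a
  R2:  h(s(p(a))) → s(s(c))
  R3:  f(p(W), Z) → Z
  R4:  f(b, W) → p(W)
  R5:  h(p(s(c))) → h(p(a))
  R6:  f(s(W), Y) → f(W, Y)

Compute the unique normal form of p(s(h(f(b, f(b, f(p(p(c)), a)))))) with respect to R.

p(s(a))

1. p(s(h(f(b, f(b, f(p(p(c)), a))))))  →  p(s(h(p(f(b, f(p(p(c)), a))))))   [R4 at 1.1.1]
2. p(s(h(p(f(b, f(p(p(c)), a))))))  →  p(s(h(p(p(f(p(p(c)), a))))))   [R4 at 1.1.1.1]
3. p(s(h(p(p(f(p(p(c)), a))))))  →  p(s(h(p(p(a)))))   [R3 at 1.1.1.1.1]
4. p(s(h(p(p(a)))))  →  p(s(a))   [R1 at 1.1]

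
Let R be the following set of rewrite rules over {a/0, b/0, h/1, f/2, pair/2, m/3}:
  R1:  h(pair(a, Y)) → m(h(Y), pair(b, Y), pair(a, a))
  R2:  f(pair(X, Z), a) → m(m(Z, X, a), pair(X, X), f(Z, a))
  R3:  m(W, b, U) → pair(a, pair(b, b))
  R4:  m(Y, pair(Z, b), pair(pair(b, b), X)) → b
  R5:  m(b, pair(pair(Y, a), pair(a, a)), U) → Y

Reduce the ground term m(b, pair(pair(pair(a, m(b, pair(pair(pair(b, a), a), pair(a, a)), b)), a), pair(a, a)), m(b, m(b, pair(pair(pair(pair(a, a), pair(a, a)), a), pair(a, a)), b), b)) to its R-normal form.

pair(a, pair(b, a))

1. m(b, pair(pair(pair(a, m(b, pair(pair(pair(b, a), a), pair(a, a)), b)), a), pair(a, a)), m(b, m(b, pair(pair(pair(pair(a, a), pair(a, a)), a), pair(a, a)), b), b))  →  pair(a, m(b, pair(pair(pair(b, a), a), pair(a, a)), b))   [R5 at ε]
2. pair(a, m(b, pair(pair(pair(b, a), a), pair(a, a)), b))  →  pair(a, pair(b, a))   [R5 at 2]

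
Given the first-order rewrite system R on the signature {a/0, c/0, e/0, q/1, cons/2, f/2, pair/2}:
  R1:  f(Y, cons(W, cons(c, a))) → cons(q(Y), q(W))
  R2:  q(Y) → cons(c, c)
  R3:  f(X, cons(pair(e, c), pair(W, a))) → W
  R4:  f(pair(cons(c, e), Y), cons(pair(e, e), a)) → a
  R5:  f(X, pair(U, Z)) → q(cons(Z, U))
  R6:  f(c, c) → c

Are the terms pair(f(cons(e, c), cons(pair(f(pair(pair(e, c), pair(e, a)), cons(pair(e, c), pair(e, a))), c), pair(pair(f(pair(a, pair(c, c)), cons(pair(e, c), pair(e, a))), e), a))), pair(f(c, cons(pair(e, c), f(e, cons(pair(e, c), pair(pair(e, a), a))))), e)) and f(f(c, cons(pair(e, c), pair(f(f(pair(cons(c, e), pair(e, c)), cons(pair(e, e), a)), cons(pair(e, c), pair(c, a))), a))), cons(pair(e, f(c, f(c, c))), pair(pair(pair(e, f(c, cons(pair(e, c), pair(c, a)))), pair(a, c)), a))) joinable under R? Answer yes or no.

no — NF(t₁) = pair(pair(e, e), pair(e, e)), NF(t₂) = pair(pair(e, c), pair(a, c))

Reduce t₁ = pair(f(cons(e, c), cons(pair(f(pair(pair(e, c), pair(e, a)), cons(pair(e, c), pair(e, a))), c), pair(pair(f(pair(a, pair(c, c)), cons(pair(e, c), pair(e, a))), e), a))), pair(f(c, cons(pair(e, c), f(e, cons(pair(e, c), pair(pair(e, a), a))))), e)):
1. pair(f(cons(e, c), cons(pair(f(pair(pair(e, c), pair(e, a)), cons(pair(e, c), pair(e, a))), c), pair(pair(f(pair(a, pair(c, c)), cons(pair(e, c), pair(e, a))), e), a))), pair(f(c, cons(pair(e, c), f(e, cons(pair(e, c), pair(pair(e, a), a))))), e))  →  pair(f(cons(e, c), cons(pair(e, c), pair(pair(f(pair(a, pair(c, c)), cons(pair(e, c), pair(e, a))), e), a))), pair(f(c, cons(pair(e, c), f(e, cons(pair(e, c), pair(pair(e, a), a))))), e))   [R3 at 1.2.1.1]
2. pair(f(cons(e, c), cons(pair(e, c), pair(pair(f(pair(a, pair(c, c)), cons(pair(e, c), pair(e, a))), e), a))), pair(f(c, cons(pair(e, c), f(e, cons(pair(e, c), pair(pair(e, a), a))))), e))  →  pair(pair(f(pair(a, pair(c, c)), cons(pair(e, c), pair(e, a))), e), pair(f(c, cons(pair(e, c), f(e, cons(pair(e, c), pair(pair(e, a), a))))), e))   [R3 at 1]
3. pair(pair(f(pair(a, pair(c, c)), cons(pair(e, c), pair(e, a))), e), pair(f(c, cons(pair(e, c), f(e, cons(pair(e, c), pair(pair(e, a), a))))), e))  →  pair(pair(e, e), pair(f(c, cons(pair(e, c), f(e, cons(pair(e, c), pair(pair(e, a), a))))), e))   [R3 at 1.1]
4. pair(pair(e, e), pair(f(c, cons(pair(e, c), f(e, cons(pair(e, c), pair(pair(e, a), a))))), e))  →  pair(pair(e, e), pair(f(c, cons(pair(e, c), pair(e, a))), e))   [R3 at 2.1.2.2]
5. pair(pair(e, e), pair(f(c, cons(pair(e, c), pair(e, a))), e))  →  pair(pair(e, e), pair(e, e))   [R3 at 2.1]

Reduce t₂ = f(f(c, cons(pair(e, c), pair(f(f(pair(cons(c, e), pair(e, c)), cons(pair(e, e), a)), cons(pair(e, c), pair(c, a))), a))), cons(pair(e, f(c, f(c, c))), pair(pair(pair(e, f(c, cons(pair(e, c), pair(c, a)))), pair(a, c)), a))):
1. f(f(c, cons(pair(e, c), pair(f(f(pair(cons(c, e), pair(e, c)), cons(pair(e, e), a)), cons(pair(e, c), pair(c, a))), a))), cons(pair(e, f(c, f(c, c))), pair(pair(pair(e, f(c, cons(pair(e, c), pair(c, a)))), pair(a, c)), a)))  →  f(f(f(pair(cons(c, e), pair(e, c)), cons(pair(e, e), a)), cons(pair(e, c), pair(c, a))), cons(pair(e, f(c, f(c, c))), pair(pair(pair(e, f(c, cons(pair(e, c), pair(c, a)))), pair(a, c)), a)))   [R3 at 1]
2. f(f(f(pair(cons(c, e), pair(e, c)), cons(pair(e, e), a)), cons(pair(e, c), pair(c, a))), cons(pair(e, f(c, f(c, c))), pair(pair(pair(e, f(c, cons(pair(e, c), pair(c, a)))), pair(a, c)), a)))  →  f(c, cons(pair(e, f(c, f(c, c))), pair(pair(pair(e, f(c, cons(pair(e, c), pair(c, a)))), pair(a, c)), a)))   [R3 at 1]
3. f(c, cons(pair(e, f(c, f(c, c))), pair(pair(pair(e, f(c, cons(pair(e, c), pair(c, a)))), pair(a, c)), a)))  →  f(c, cons(pair(e, f(c, c)), pair(pair(pair(e, f(c, cons(pair(e, c), pair(c, a)))), pair(a, c)), a)))   [R6 at 2.1.2.2]
4. f(c, cons(pair(e, f(c, c)), pair(pair(pair(e, f(c, cons(pair(e, c), pair(c, a)))), pair(a, c)), a)))  →  f(c, cons(pair(e, c), pair(pair(pair(e, f(c, cons(pair(e, c), pair(c, a)))), pair(a, c)), a)))   [R6 at 2.1.2]
5. f(c, cons(pair(e, c), pair(pair(pair(e, f(c, cons(pair(e, c), pair(c, a)))), pair(a, c)), a)))  →  pair(pair(e, f(c, cons(pair(e, c), pair(c, a)))), pair(a, c))   [R3 at ε]
6. pair(pair(e, f(c, cons(pair(e, c), pair(c, a)))), pair(a, c))  →  pair(pair(e, c), pair(a, c))   [R3 at 1.2]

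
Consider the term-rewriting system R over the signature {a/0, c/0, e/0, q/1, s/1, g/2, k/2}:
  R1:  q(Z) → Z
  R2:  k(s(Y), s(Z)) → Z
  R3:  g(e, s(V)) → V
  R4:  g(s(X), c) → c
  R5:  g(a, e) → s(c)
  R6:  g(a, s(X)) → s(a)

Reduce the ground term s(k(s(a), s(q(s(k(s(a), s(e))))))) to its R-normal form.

s(s(e))

1. s(k(s(a), s(q(s(k(s(a), s(e)))))))  →  s(q(s(k(s(a), s(e)))))   [R2 at 1]
2. s(q(s(k(s(a), s(e)))))  →  s(s(k(s(a), s(e))))   [R1 at 1]
3. s(s(k(s(a), s(e))))  →  s(s(e))   [R2 at 1.1]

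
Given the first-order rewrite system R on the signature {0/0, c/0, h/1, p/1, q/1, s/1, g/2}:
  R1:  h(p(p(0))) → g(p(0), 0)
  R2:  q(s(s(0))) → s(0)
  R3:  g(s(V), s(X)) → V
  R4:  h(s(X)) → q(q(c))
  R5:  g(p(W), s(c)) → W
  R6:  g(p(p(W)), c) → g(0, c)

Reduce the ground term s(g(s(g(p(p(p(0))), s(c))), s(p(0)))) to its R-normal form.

1. s(g(s(g(p(p(p(0))), s(c))), s(p(0))))  →  s(g(p(p(p(0))), s(c)))   [R3 at 1]
2. s(g(p(p(p(0))), s(c)))  →  s(p(p(0)))   [R5 at 1]

s(p(p(0)))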